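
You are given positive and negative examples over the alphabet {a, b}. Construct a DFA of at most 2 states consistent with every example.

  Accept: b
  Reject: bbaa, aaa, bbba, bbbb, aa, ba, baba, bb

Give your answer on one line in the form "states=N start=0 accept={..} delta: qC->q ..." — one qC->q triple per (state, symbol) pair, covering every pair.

states=2 start=0 accept={1} delta: 0a->0 0b->1 1a->0 1b->0

Grow the machine one transition at a time. Run the examples from 0; the earliest place one falls off (shortest prefix, ties alphabetical) gets sent to the lowest-numbered state that keeps every Accept/Reject pair distinguishable — a pair clashes when both reach the same state with identical unread suffix — and to a fresh state only if none does.
a: 0a undefined. 0a->0: ok.
b: 0b undefined. 0b->0: no, b/bbaa meet in 0. Open state 1: 0b->1.
ba: 1a undefined. 1a->0: ok.
bb: 1b undefined. 1b->0: ok.
All examples now run through 2 states with every (state, symbol) defined. Accept strings end in {1}, Reject strings end in {0}; accept={1}.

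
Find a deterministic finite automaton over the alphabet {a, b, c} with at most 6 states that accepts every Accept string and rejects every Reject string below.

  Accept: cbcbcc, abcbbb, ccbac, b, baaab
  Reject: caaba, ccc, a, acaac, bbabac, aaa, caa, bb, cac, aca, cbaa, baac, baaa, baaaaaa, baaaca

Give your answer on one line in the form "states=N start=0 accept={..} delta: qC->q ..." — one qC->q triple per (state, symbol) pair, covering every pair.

Fold the examples into a partial DFA from state 0: repeatedly fix the first undefined (state, symbol) met by the shortest-then-alphabetical prefix, trying targets in increasing order and rejecting any under which an Accept and a Reject string meet in one state with the same remainder; add a state when all current targets are rejected. Accepting states are where Accept strings end.
a: 0a undefined. 0a->0: ok.
b: 0b undefined. 0b->0: no, b/a meet in 0. Open state 1: 0b->1.
c: 0c undefined. 0c->0: ok.
ba: 1a undefined. 1a->0: no, ccbac/caaba meet in 0. 1a->1: no, ccbac/baac meet in 1 with "c" left. Open state 2: 1a->2.
bb: 1b undefined. 1b->0: no, ccbac/bbabac meet in 2 with "c" left. 1b->1: no, b/bb meet in 1. 1b->2: ok.
abc: 1c undefined. 1c->0: no, cbcbcc/ccc meet in 0. 1c->1: ok.
baa: 2a undefined. 2a->0: no, ccbac/bbabac meet in 2 with "c" left. 2a->1: no, b/bbabac meet in 1. 2a->2: no, ccbac/baac meet in 2 with "c" left. Open state 3: 2a->3.
baaa: 3a undefined. 3a->0: ok.
baac: 3c undefined. 3c->0: ok.
bbab: 3b undefined. 3b->0: ok.
abcbb: 2b undefined. 2b->0: ok.
cbcbc: 2c undefined. 2c->0: no, cbcbcc/ccc meet in 0. 2c->1: ok.
All examples now run through 4 states with every (state, symbol) defined. Accept strings end in {1}, Reject strings end in {0,2,3}; accept={1}.

states=4 start=0 accept={1} delta: 0a->0 0b->1 0c->0 1a->2 1b->2 1c->1 2a->3 2b->0 2c->1 3a->0 3b->0 3c->0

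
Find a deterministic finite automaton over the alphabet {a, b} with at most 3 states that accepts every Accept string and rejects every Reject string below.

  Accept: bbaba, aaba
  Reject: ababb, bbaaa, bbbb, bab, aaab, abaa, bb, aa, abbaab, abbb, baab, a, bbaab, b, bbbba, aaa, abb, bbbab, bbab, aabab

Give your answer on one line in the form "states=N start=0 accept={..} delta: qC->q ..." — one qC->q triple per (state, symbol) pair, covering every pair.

Fold the examples into a partial DFA from state 0: repeatedly fix the first undefined (state, symbol) met by the shortest-then-alphabetical prefix, trying targets in increasing order and rejecting any under which an Accept and a Reject string meet in one state with the same remainder; add a state when all current targets are rejected. Accepting states are where Accept strings end.
a: 0a undefined. 0a->0: ok.
b: 0b undefined. 0b->0: no, bbaba/ababb meet in 0. Open state 1: 0b->1.
ba: 1a undefined. 1a->0: no, aaba/abaa meet in 0. 1a->1: no, aaba/aaab meet in 1. Open state 2: 1a->2.
bb: 1b undefined. 1b->0: ok.
baa: 2a undefined. 2a->0: ok.
bab: 2b undefined. 2b->0: ok.
All examples now run through 3 states with every (state, symbol) defined. Accept strings end in {2}, Reject strings end in {0,1}; accept={2}.

states=3 start=0 accept={2} delta: 0a->0 0b->1 1a->2 1b->0 2a->0 2b->0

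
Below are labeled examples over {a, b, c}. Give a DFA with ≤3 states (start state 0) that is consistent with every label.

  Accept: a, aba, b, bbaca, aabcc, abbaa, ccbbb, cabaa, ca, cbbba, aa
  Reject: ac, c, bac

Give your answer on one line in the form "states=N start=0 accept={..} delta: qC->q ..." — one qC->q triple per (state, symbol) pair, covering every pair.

Grow the machine one transition at a time. Run the examples from 0; the earliest place one falls off (shortest prefix, ties alphabetical) gets sent to the lowest-numbered state that keeps every Accept/Reject pair distinguishable — a pair clashes when both reach the same state with identical unread suffix — and to a fresh state only if none does.
a: 0a undefined. 0a->0: ok.
b: 0b undefined. 0b->0: ok.
c: 0c undefined. 0c->0: no, a/ac meet in 0. Open state 1: 0c->1.
ca: 1a undefined. 1a->0: ok.
cb: 1b undefined. 1b->0: ok.
cc: 1c undefined. 1c->0: ok.
All examples now run through 2 states with every (state, symbol) defined. Accept strings end in {0}, Reject strings end in {1}; accept={0}.

states=2 start=0 accept={0} delta: 0a->0 0b->0 0c->1 1a->0 1b->0 1c->0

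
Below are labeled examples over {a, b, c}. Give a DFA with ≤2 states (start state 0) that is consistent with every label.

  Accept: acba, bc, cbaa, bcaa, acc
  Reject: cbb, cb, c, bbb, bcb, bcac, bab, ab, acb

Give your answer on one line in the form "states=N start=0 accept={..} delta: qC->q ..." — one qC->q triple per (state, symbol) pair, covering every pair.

State merging on the prefix tree: take the shortest (then alphabetical) example prefix whose next move is undefined and point that move at state 0, else 1, else 2, ...; a target is out if some Accept/Reject pair would then sit in one state with the same input left (inseparable). If every existing state is out, open a new one.
a: 0a undefined. 0a->0: ok.
b: 0b undefined. 0b->0: no, bc/c meet in 0 with "c" left. Open state 1: 0b->1.
c: 0c undefined. 0c->0: no, acc/c meet in 0. 0c->1: ok.
ba: 1a undefined. 1a->0: ok.
bb: 1b undefined. 1b->0: no, acba/cb meet in 0. 1b->1: ok.
bc: 1c undefined. 1c->0: ok.
All examples now run through 2 states with every (state, symbol) defined. Accept strings end in {0}, Reject strings end in {1}; accept={0}.

states=2 start=0 accept={0} delta: 0a->0 0b->1 0c->1 1a->0 1b->1 1c->0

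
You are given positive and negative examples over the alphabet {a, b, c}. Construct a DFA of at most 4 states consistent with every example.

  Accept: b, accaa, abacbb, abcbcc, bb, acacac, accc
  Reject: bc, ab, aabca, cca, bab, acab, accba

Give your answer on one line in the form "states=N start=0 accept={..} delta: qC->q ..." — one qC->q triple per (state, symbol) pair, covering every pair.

states=4 start=0 accept={0,2,3} delta: 0a->1 0b->0 0c->1 1a->1 1b->1 1c->2 2a->1 2b->0 2c->3 3a->3 3b->0 3c->0

Grow the machine one transition at a time. Run the examples from 0; the earliest place one falls off (shortest prefix, ties alphabetical) gets sent to the lowest-numbered state that keeps every Accept/Reject pair distinguishable — a pair clashes when both reach the same state with identical unread suffix — and to a fresh state only if none does.
a: 0a undefined. 0a->0: no, b/ab meet in 0 with "b" left. Open state 1: 0a->1.
b: 0b undefined. 0b->0: ok.
c: 0c undefined. 0c->0: no, b/bc meet in 0. 0c->1: ok.
aa: 1a undefined. 1a->0: no, b/aabca meet in 0. 1a->1: ok.
ab: 1b undefined. 1b->0: no, b/ab meet in 0. 1b->1: ok.
ac: 1c undefined. 1c->0: no, accaa/bc meet in 1. 1c->1: no, accaa/bc meet in 1. Open state 2: 1c->2.
aca: 2a undefined. 2a->0: no, b/aabca meet in 0. 2a->1: ok.
acc: 2c undefined. 2c->0: no, accaa/bc meet in 1. 2c->1: no, accaa/bc meet in 1. 2c->2: no, accaa/bc meet in 1. Open state 3: 2c->3.
abcb: 2b undefined. 2b->0: ok.
acca: 3a undefined. 3a->0: no, accaa/bc meet in 1. 3a->1: no, accaa/bc meet in 1. 3a->2: no, accaa/bc meet in 1. 3a->3: ok.
accb: 3b undefined. 3b->0: ok.
accc: 3c undefined. 3c->0: ok.
All examples now run through 4 states with every (state, symbol) defined. Accept strings end in {0,2,3}, Reject strings end in {1}; accept={0,2,3}.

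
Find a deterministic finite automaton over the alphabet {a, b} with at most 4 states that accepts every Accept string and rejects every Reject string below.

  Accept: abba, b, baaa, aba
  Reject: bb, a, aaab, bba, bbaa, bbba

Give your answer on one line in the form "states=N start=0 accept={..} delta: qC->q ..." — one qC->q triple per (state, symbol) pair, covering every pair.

states=4 start=0 accept={0,2} delta: 0a->1 0b->2 1a->0 1b->1 2a->0 2b->3 3a->3 3b->0

Fold the examples into a partial DFA from state 0: repeatedly fix the first undefined (state, symbol) met by the shortest-then-alphabetical prefix, trying targets in increasing order and rejecting any under which an Accept and a Reject string meet in one state with the same remainder; add a state when all current targets are rejected. Accepting states are where Accept strings end.
a: 0a undefined. 0a->0: no, abba/bba meet in 0 with "bba" left. Open state 1: 0a->1.
b: 0b undefined. 0b->0: no, b/bb meet in 0. 0b->1: no, abba/bbba meet in 1 with "bba" left. Open state 2: 0b->2.
aa: 1a undefined. 1a->0: ok.
ab: 1b undefined. 1b->0: no, aba/a meet in 1. 1b->1: ok.
ba: 2a undefined. 2a->0: ok.
bb: 2b undefined. 2b->0: no, abba/bb meet in 0. 2b->1: no, abba/bba meet in 0. 2b->2: no, abba/bba meet in 0. Open state 3: 2b->3.
bba: 3a undefined. 3a->0: no, abba/bba meet in 0. 3a->1: no, abba/bbaa meet in 0. 3a->2: no, abba/bbaa meet in 0. 3a->3: ok.
bbb: 3b undefined. 3b->0: ok.
All examples now run through 4 states with every (state, symbol) defined. Accept strings end in {0,2}, Reject strings end in {1,3}; accept={0,2}.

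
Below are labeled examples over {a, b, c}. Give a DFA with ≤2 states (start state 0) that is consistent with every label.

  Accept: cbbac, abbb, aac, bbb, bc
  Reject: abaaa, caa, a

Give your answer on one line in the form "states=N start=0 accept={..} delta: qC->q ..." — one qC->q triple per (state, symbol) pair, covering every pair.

states=2 start=0 accept={1} delta: 0a->0 0b->1 0c->1 1a->0 1b->0 1c->1

State merging on the prefix tree: take the shortest (then alphabetical) example prefix whose next move is undefined and point that move at state 0, else 1, else 2, ...; a target is out if some Accept/Reject pair would then sit in one state with the same input left (inseparable). If every existing state is out, open a new one.
a: 0a undefined. 0a->0: ok.
b: 0b undefined. 0b->0: no, abbb/abaaa meet in 0. Open state 1: 0b->1.
c: 0c undefined. 0c->0: no, aac/caa meet in 0. 0c->1: ok.
bb: 1b undefined. 1b->0: ok.
bc: 1c undefined. 1c->0: no, bc/a meet in 0. 1c->1: ok.
ca: 1a undefined. 1a->0: ok.
All examples now run through 2 states with every (state, symbol) defined. Accept strings end in {1}, Reject strings end in {0}; accept={1}.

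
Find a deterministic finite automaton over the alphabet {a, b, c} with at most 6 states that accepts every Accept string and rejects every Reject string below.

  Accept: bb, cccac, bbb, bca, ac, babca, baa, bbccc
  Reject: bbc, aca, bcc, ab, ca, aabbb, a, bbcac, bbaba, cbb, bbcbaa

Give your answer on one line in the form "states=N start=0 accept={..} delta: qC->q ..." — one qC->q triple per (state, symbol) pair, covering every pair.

Grow the machine one transition at a time. Run the examples from 0; the earliest place one falls off (shortest prefix, ties alphabetical) gets sent to the lowest-numbered state that keeps every Accept/Reject pair distinguishable — a pair clashes when both reach the same state with identical unread suffix — and to a fresh state only if none does.
a: 0a undefined. 0a->0: no, bbb/aabbb meet in 0 with "bbb" left. Open state 1: 0a->1.
b: 0b undefined. 0b->0: no, bca/ca meet in 0 with "ca" left. 0b->1: no, bb/ab meet in 1 with "b" left. Open state 2: 0b->2.
c: 0c undefined. 0c->0: no, bb/cbb meet in 2 with "b" left. 0c->1: ok.
aa: 1a undefined. 1a->0: no, bbb/aabbb meet in 2 with "bb" left. 1a->1: ok.
ab: 1b undefined. 1b->0: no, bb/aabbb meet in 2 with "b" left. 1b->1: ok.
ac: 1c undefined. 1c->0: ok.
ba: 2a undefined. 2a->0: no, baa/aca meet in 1. 2a->1: no, babca/aca meet in 1. 2a->2: ok.
bb: 2b undefined. 2b->0: no, bb/bbcac meet in 0. 2b->1: no, bb/aca meet in 1. 2b->2: no, bb/bbaba meet in 2. Open state 3: 2b->3.
bc: 2c undefined. 2c->0: no, bca/aca meet in 1. 2c->1: no, cccac/bcc meet in 0. 2c->2: no, bca/bcc meet in 2. 2c->3: ok.
bba: 3a undefined. 3a->0: no, baa/bbaba meet in 2. 3a->1: no, bca/aca meet in 1. 3a->2: no, bca/bbaba meet in 2. 3a->3: ok.
bbb: 3b undefined. 3b->0: ok.
bbc: 3c undefined. 3c->0: no, cccac/bbc meet in 0. 3c->1: no, cccac/bbcac meet in 0. 3c->2: no, bb/bbcac meet in 3. 3c->3: no, bb/bbc meet in 3. Open state 4: 3c->4.
bbca: 4a undefined. 4a->0: ok.
bbcb: 4b undefined. 4b->0: ok.
bbcc: 4c undefined. 4c->0: no, bbccc/aca meet in 1. 4c->1: ok.
All examples now run through 5 states with every (state, symbol) defined. Accept strings end in {0,2,3}, Reject strings end in {1,4}; accept={0,2,3}.

states=5 start=0 accept={0,2,3} delta: 0a->1 0b->2 0c->1 1a->1 1b->1 1c->0 2a->2 2b->3 2c->3 3a->3 3b->0 3c->4 4a->0 4b->0 4c->1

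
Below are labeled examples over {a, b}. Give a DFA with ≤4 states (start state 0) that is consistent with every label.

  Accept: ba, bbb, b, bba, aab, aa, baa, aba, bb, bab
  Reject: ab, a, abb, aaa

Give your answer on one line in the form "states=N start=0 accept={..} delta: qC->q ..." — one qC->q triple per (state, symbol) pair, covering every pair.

states=3 start=0 accept={0,2} delta: 0a->1 0b->2 1a->0 1b->1 2a->2 2b->2

Fold the examples into a partial DFA from state 0: repeatedly fix the first undefined (state, symbol) met by the shortest-then-alphabetical prefix, trying targets in increasing order and rejecting any under which an Accept and a Reject string meet in one state with the same remainder; add a state when all current targets are rejected. Accepting states are where Accept strings end.
a: 0a undefined. 0a->0: no, b/ab meet in 0 with "b" left. Open state 1: 0a->1.
b: 0b undefined. 0b->0: no, ba/a meet in 1. 0b->1: no, bbb/abb meet in 1 with "bb" left. Open state 2: 0b->2.
aa: 1a undefined. 1a->0: ok.
ab: 1b undefined. 1b->0: no, b/abb meet in 2. 1b->1: ok.
ba: 2a undefined. 2a->0: no, baa/ab meet in 1. 2a->1: no, ba/ab meet in 1. 2a->2: ok.
bb: 2b undefined. 2b->0: no, bba/ab meet in 1. 2b->1: no, bbb/ab meet in 1. 2b->2: ok.
All examples now run through 3 states with every (state, symbol) defined. Accept strings end in {0,2}, Reject strings end in {1}; accept={0,2}.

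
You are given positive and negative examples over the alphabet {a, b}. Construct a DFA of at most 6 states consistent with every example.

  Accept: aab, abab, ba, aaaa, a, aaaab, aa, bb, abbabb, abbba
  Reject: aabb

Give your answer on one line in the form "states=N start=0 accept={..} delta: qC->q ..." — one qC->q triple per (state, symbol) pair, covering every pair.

states=4 start=0 accept={0,1,2} delta: 0a->1 0b->0 1a->1 1b->2 2a->0 2b->3 3a->0 3b->0

State merging on the prefix tree: take the shortest (then alphabetical) example prefix whose next move is undefined and point that move at state 0, else 1, else 2, ...; a target is out if some Accept/Reject pair would then sit in one state with the same input left (inseparable). If every existing state is out, open a new one.
a: 0a undefined. 0a->0: no, bb/aabb meet in 0 with "bb" left. Open state 1: 0a->1.
b: 0b undefined. 0b->0: ok.
aa: 1a undefined. 1a->0: no, aab/aabb meet in 0. 1a->1: ok.
ab: 1b undefined. 1b->0: no, aab/aabb meet in 0. 1b->1: no, aab/aabb meet in 1. Open state 2: 1b->2.
aba: 2a undefined. 2a->0: ok.
abb: 2b undefined. 2b->0: no, abab/aabb meet in 0. 2b->1: no, ba/aabb meet in 1. 2b->2: no, aab/aabb meet in 2. Open state 3: 2b->3.
abba: 3a undefined. 3a->0: ok.
abbb: 3b undefined. 3b->0: ok.
All examples now run through 4 states with every (state, symbol) defined. Accept strings end in {0,1,2}, Reject strings end in {3}; accept={0,1,2}.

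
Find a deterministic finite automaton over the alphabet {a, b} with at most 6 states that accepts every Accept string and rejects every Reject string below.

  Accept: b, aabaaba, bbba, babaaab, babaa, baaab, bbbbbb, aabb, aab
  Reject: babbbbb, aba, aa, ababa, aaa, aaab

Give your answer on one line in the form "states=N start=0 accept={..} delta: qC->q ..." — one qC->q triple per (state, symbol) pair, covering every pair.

State merging on the prefix tree: take the shortest (then alphabetical) example prefix whose next move is undefined and point that move at state 0, else 1, else 2, ...; a target is out if some Accept/Reject pair would then sit in one state with the same input left (inseparable). If every existing state is out, open a new one.
a: 0a undefined. 0a->0: no, b/aaab meet in 0 with "b" left. Open state 1: 0a->1.
b: 0b undefined. 0b->0: no, baaab/aaab meet in 1 with "aab" left. 0b->1: ok.
aa: 1a undefined. 1a->0: no, b/aaa meet in 1. 1a->1: no, b/aa meet in 1. Open state 2: 1a->2.
ab: 1b undefined. 1b->0: no, b/aba meet in 1. 1b->1: no, bbba/aba meet in 2. 1b->2: ok.
aaa: 2a undefined. 2a->0: no, b/aaab meet in 1. 2a->1: no, b/aba meet in 1. 2a->2: no, bbba/ababa meet in 2 with "ba" left. Open state 3: 2a->3.
aab: 2b undefined. 2b->0: no, b/babbbbb meet in 1. 2b->1: no, b/babbbbb meet in 1. 2b->2: no, bbba/aba meet in 3. 2b->3: no, aabb/aaab meet in 3 with "b" left. Open state 4: 2b->4.
aaab: 3b undefined. 3b->0: no, b/ababa meet in 1. 3b->1: no, b/aaab meet in 1. 3b->2: ok.
aaba: 4a undefined. 4a->0: no, aabaaba/aba meet in 3. 4a->1: no, babaaab/aa meet in 2. 4a->2: no, aabaaba/aba meet in 3. 4a->3: no, bbba/aba meet in 3. 4a->4: ok.
aabb: 4b undefined. 4b->0: no, bbba/babbbbb meet in 4. 4b->1: no, b/babbbbb meet in 1. 4b->2: no, aabaaba/aba meet in 3. 4b->3: no, babaaab/babbbbb meet in 3. 4b->4: no, aabaaba/babbbbb meet in 4. Open state 5: 4b->5.
baaa: 3a undefined. 3a->0: ok.
babbb: 5b undefined. 5b->0: ok.
aabaaba: 5a undefined. 5a->0: ok.
All examples now run through 6 states with every (state, symbol) defined. Accept strings end in {0,1,4,5}, Reject strings end in {2,3}; accept={0,1,4,5}.

states=6 start=0 accept={0,1,4,5} delta: 0a->1 0b->1 1a->2 1b->2 2a->3 2b->4 3a->0 3b->2 4a->4 4b->5 5a->0 5b->0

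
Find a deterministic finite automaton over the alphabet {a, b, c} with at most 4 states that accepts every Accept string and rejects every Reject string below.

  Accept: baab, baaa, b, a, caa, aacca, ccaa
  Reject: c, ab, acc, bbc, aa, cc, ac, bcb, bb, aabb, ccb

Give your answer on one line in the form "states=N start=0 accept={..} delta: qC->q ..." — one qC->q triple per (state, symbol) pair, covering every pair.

states=4 start=0 accept={1} delta: 0a->1 0b->1 0c->2 1a->2 1b->0 1c->2 2a->0 2b->2 2c->3 3a->0 3b->0 3c->0

State merging on the prefix tree: take the shortest (then alphabetical) example prefix whose next move is undefined and point that move at state 0, else 1, else 2, ...; a target is out if some Accept/Reject pair would then sit in one state with the same input left (inseparable). If every existing state is out, open a new one.
a: 0a undefined. 0a->0: no, b/ab meet in 0 with "b" left. Open state 1: 0a->1.
b: 0b undefined. 0b->0: no, b/bb meet in 0. 0b->1: ok.
c: 0c undefined. 0c->0: no, b/ccb meet in 1. 0c->1: no, b/c meet in 1. Open state 2: 0c->2.
aa: 1a undefined. 1a->0: no, baab/ab meet in 1 with "b" left. 1a->1: no, baab/ab meet in 1 with "b" left. 1a->2: ok.
ab: 1b undefined. 1b->0: ok.
ac: 1c undefined. 1c->0: no, b/bcb meet in 1. 1c->1: no, b/acc meet in 1. 1c->2: ok.
ca: 2a undefined. 2a->0: ok.
cc: 2c undefined. 2c->0: no, baab/ccb meet in 1. 2c->1: no, baab/acc meet in 1. 2c->2: no, aacca/ab meet in 0. Open state 3: 2c->3.
aab: 2b undefined. 2b->0: no, baab/aabb meet in 1. 2b->1: no, baab/bcb meet in 1. 2b->2: ok.
cca: 3a undefined. 3a->0: ok.
ccb: 3b undefined. 3b->0: ok.
aacc: 3c undefined. 3c->0: ok.
All examples now run through 4 states with every (state, symbol) defined. Accept strings end in {1}, Reject strings end in {0,2,3}; accept={1}.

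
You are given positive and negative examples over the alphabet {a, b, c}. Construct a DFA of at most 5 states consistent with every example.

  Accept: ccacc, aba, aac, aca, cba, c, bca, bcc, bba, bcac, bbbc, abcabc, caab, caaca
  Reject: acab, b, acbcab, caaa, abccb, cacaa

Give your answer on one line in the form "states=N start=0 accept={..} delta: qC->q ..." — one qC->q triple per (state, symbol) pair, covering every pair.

states=5 start=0 accept={0,2,3} delta: 0a->0 0b->1 0c->2 1a->0 1b->0 1c->0 2a->3 2b->1 2c->0 3a->4 3b->1 3c->2 4a->1 4b->0 4c->0

Fold the examples into a partial DFA from state 0: repeatedly fix the first undefined (state, symbol) met by the shortest-then-alphabetical prefix, trying targets in increasing order and rejecting any under which an Accept and a Reject string meet in one state with the same remainder; add a state when all current targets are rejected. Accepting states are where Accept strings end.
a: 0a undefined. 0a->0: ok.
b: 0b undefined. 0b->0: no, aba/b meet in 0. Open state 1: 0b->1.
c: 0c undefined. 0c->0: no, ccacc/caaa meet in 0. 0c->1: no, aac/b meet in 1. Open state 2: 0c->2.
bb: 1b undefined. 1b->0: ok.
bc: 1c undefined. 1c->0: ok.
ca: 2a undefined. 2a->0: no, aca/caaa meet in 0. 2a->1: no, aca/b meet in 1. 2a->2: no, aac/caaa meet in 2. Open state 3: 2a->3.
cb: 2b undefined. 2b->0: no, cba/abccb meet in 0. 2b->1: ok.
cc: 2c undefined. 2c->0: ok.
aba: 1a undefined. 1a->0: ok.
caa: 3a undefined. 3a->0: no, ccacc/caaa meet in 0. 3a->1: no, ccacc/caaa meet in 0. 3a->2: no, aca/caaa meet in 3. 3a->3: no, aca/caaa meet in 3. Open state 4: 3a->4.
cac: 3c undefined. 3c->0: no, ccacc/cacaa meet in 0. 3c->1: no, ccacc/cacaa meet in 0. 3c->2: ok.
acab: 3b undefined. 3b->0: no, ccacc/acab meet in 0. 3b->1: ok.
caaa: 4a undefined. 4a->0: no, ccacc/caaa meet in 0. 4a->1: ok.
caab: 4b undefined. 4b->0: ok.
caac: 4c undefined. 4c->0: ok.
All examples now run through 5 states with every (state, symbol) defined. Accept strings end in {0,2,3}, Reject strings end in {1,4}; accept={0,2,3}.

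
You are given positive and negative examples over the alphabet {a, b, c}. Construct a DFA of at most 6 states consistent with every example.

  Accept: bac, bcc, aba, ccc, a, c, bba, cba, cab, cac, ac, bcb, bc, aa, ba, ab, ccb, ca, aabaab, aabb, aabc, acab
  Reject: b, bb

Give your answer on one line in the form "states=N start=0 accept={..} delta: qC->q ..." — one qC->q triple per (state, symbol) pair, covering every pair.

Fold the examples into a partial DFA from state 0: repeatedly fix the first undefined (state, symbol) met by the shortest-then-alphabetical prefix, trying targets in increasing order and rejecting any under which an Accept and a Reject string meet in one state with the same remainder; add a state when all current targets are rejected. Accepting states are where Accept strings end.
a: 0a undefined. 0a->0: no, ab/b meet in 0 with "b" left. Open state 1: 0a->1.
b: 0b undefined. 0b->0: ok.
c: 0c undefined. 0c->0: no, bcc/b meet in 0. 0c->1: ok.
aa: 1a undefined. 1a->0: no, cab/b meet in 0. 1a->1: ok.
ab: 1b undefined. 1b->0: no, cab/b meet in 0. 1b->1: ok.
ac: 1c undefined. 1c->0: no, bac/b meet in 0. 1c->1: ok.
All examples now run through 2 states with every (state, symbol) defined. Accept strings end in {1}, Reject strings end in {0}; accept={1}.

states=2 start=0 accept={1} delta: 0a->1 0b->0 0c->1 1a->1 1b->1 1c->1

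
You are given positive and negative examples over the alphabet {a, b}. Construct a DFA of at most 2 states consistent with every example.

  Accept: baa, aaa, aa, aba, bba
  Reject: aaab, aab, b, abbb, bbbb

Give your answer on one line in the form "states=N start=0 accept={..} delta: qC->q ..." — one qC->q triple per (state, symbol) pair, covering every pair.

State merging on the prefix tree: take the shortest (then alphabetical) example prefix whose next move is undefined and point that move at state 0, else 1, else 2, ...; a target is out if some Accept/Reject pair would then sit in one state with the same input left (inseparable). If every existing state is out, open a new one.
a: 0a undefined. 0a->0: ok.
b: 0b undefined. 0b->0: no, baa/aaab meet in 0. Open state 1: 0b->1.
ba: 1a undefined. 1a->0: ok.
bb: 1b undefined. 1b->0: no, baa/bbbb meet in 0. 1b->1: ok.
All examples now run through 2 states with every (state, symbol) defined. Accept strings end in {0}, Reject strings end in {1}; accept={0}.

states=2 start=0 accept={0} delta: 0a->0 0b->1 1a->0 1b->1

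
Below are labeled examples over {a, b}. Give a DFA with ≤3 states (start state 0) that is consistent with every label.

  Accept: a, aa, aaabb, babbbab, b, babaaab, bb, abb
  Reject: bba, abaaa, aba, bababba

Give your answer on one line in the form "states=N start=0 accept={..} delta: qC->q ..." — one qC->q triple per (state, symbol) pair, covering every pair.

states=3 start=0 accept={0,1} delta: 0a->0 0b->1 1a->2 1b->1 2a->1 2b->0

State merging on the prefix tree: take the shortest (then alphabetical) example prefix whose next move is undefined and point that move at state 0, else 1, else 2, ...; a target is out if some Accept/Reject pair would then sit in one state with the same input left (inseparable). If every existing state is out, open a new one.
a: 0a undefined. 0a->0: ok.
b: 0b undefined. 0b->0: no, a/bba meet in 0. Open state 1: 0b->1.
ba: 1a undefined. 1a->0: no, a/abaaa meet in 0. 1a->1: no, b/abaaa meet in 1. Open state 2: 1a->2.
bb: 1b undefined. 1b->0: no, a/bba meet in 0. 1b->1: ok.
bab: 2b undefined. 2b->0: ok.
abaa: 2a undefined. 2a->0: no, a/abaaa meet in 0. 2a->1: ok.
All examples now run through 3 states with every (state, symbol) defined. Accept strings end in {0,1}, Reject strings end in {2}; accept={0,1}.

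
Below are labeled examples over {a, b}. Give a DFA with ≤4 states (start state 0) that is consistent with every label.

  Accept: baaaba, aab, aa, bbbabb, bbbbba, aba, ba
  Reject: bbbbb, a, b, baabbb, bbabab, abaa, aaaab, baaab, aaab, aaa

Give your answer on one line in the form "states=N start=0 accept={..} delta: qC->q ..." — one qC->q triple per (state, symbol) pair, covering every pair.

State merging on the prefix tree: take the shortest (then alphabetical) example prefix whose next move is undefined and point that move at state 0, else 1, else 2, ...; a target is out if some Accept/Reject pair would then sit in one state with the same input left (inseparable). If every existing state is out, open a new one.
a: 0a undefined. 0a->0: no, aab/b meet in 0 with "b" left. Open state 1: 0a->1.
b: 0b undefined. 0b->0: no, bbbbba/a meet in 1. 0b->1: ok.
aa: 1a undefined. 1a->0: no, aab/a meet in 1. 1a->1: no, aab/aaaab meet in 1 with "b" left. Open state 2: 1a->2.
ab: 1b undefined. 1b->0: no, aa/abaa meet in 2. 1b->1: ok.
aaa: 2a undefined. 2a->0: ok.
aab: 2b undefined. 2b->0: no, aab/abaa meet in 0. 2b->1: no, aab/bbbbb meet in 1. 2b->2: ok.
All examples now run through 3 states with every (state, symbol) defined. Accept strings end in {2}, Reject strings end in {0,1}; accept={2}.

states=3 start=0 accept={2} delta: 0a->1 0b->1 1a->2 1b->1 2a->0 2b->2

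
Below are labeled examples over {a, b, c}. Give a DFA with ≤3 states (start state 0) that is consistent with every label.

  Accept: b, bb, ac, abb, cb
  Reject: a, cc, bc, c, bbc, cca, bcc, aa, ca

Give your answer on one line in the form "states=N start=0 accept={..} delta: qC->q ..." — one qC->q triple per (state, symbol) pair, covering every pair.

states=3 start=0 accept={0} delta: 0a->1 0b->0 0c->2 1a->1 1b->0 1c->0 2a->1 2b->0 2c->1

Fold the examples into a partial DFA from state 0: repeatedly fix the first undefined (state, symbol) met by the shortest-then-alphabetical prefix, trying targets in increasing order and rejecting any under which an Accept and a Reject string meet in one state with the same remainder; add a state when all current targets are rejected. Accepting states are where Accept strings end.
a: 0a undefined. 0a->0: no, ac/c meet in 0 with "c" left. Open state 1: 0a->1.
b: 0b undefined. 0b->0: ok.
c: 0c undefined. 0c->0: no, b/cc meet in 0. 0c->1: no, ac/cc meet in 1 with "c" left. Open state 2: 0c->2.
aa: 1a undefined. 1a->0: no, b/aa meet in 0. 1a->1: ok.
ab: 1b undefined. 1b->0: ok.
ac: 1c undefined. 1c->0: ok.
ca: 2a undefined. 2a->0: no, b/ca meet in 0. 2a->1: ok.
cb: 2b undefined. 2b->0: ok.
cc: 2c undefined. 2c->0: no, b/cc meet in 0. 2c->1: ok.
All examples now run through 3 states with every (state, symbol) defined. Accept strings end in {0}, Reject strings end in {1,2}; accept={0}.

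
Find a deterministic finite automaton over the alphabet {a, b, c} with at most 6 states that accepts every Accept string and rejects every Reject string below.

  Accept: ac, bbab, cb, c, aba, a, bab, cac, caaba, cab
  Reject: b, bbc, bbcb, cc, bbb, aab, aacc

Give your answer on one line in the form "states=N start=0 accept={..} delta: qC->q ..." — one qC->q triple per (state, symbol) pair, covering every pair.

State merging on the prefix tree: take the shortest (then alphabetical) example prefix whose next move is undefined and point that move at state 0, else 1, else 2, ...; a target is out if some Accept/Reject pair would then sit in one state with the same input left (inseparable). If every existing state is out, open a new one.
a: 0a undefined. 0a->0: ok.
b: 0b undefined. 0b->0: no, ac/bbc meet in 0 with "c" left. Open state 1: 0b->1.
c: 0c undefined. 0c->0: no, ac/cc meet in 0. 0c->1: no, ac/b meet in 1. Open state 2: 0c->2.
ba: 1a undefined. 1a->0: no, bab/b meet in 1. 1a->1: no, aba/b meet in 1. 1a->2: ok.
bb: 1b undefined. 1b->0: no, ac/bbc meet in 2. 1b->1: ok.
ca: 2a undefined. 2a->0: no, cab/b meet in 1. 2a->1: no, cac/bbc meet in 1 with "c" left. 2a->2: no, cac/cc meet in 2 with "c" left. Open state 3: 2a->3.
cb: 2b undefined. 2b->0: ok.
cc: 2c undefined. 2c->0: no, bbab/cc meet in 0. 2c->1: ok.
bbc: 1c undefined. 1c->0: no, bbab/bbc meet in 0. 1c->1: ok.
caa: 3a undefined. 3a->0: ok.
cab: 3b undefined. 3b->0: ok.
cac: 3c undefined. 3c->0: ok.
All examples now run through 4 states with every (state, symbol) defined. Accept strings end in {0,2}, Reject strings end in {1}; accept={0,2}.

states=4 start=0 accept={0,2} delta: 0a->0 0b->1 0c->2 1a->2 1b->1 1c->1 2a->3 2b->0 2c->1 3a->0 3b->0 3c->0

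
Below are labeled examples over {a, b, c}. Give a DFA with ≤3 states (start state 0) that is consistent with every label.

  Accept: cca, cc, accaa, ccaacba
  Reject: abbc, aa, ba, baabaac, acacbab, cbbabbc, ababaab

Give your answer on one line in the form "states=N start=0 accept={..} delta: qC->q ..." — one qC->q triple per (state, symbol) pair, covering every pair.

State merging on the prefix tree: take the shortest (then alphabetical) example prefix whose next move is undefined and point that move at state 0, else 1, else 2, ...; a target is out if some Accept/Reject pair would then sit in one state with the same input left (inseparable). If every existing state is out, open a new one.
a: 0a undefined. 0a->0: ok.
b: 0b undefined. 0b->0: ok.
c: 0c undefined. 0c->0: no, cca/abbc meet in 0. Open state 1: 0c->1.
cb: 1b undefined. 1b->0: ok.
cc: 1c undefined. 1c->0: no, cca/aa meet in 0. 1c->1: no, cc/abbc meet in 1. Open state 2: 1c->2.
aca: 1a undefined. 1a->0: ok.
cca: 2a undefined. 2a->0: no, cca/aa meet in 0. 2a->1: no, cca/abbc meet in 1. 2a->2: ok.
ccaac: 2c undefined. 2c->0: no, ccaacba/aa meet in 0. 2c->1: no, ccaacba/aa meet in 0. 2c->2: ok.
ccaacb: 2b undefined. 2b->0: no, ccaacba/aa meet in 0. 2b->1: no, ccaacba/aa meet in 0. 2b->2: ok.
All examples now run through 3 states with every (state, symbol) defined. Accept strings end in {2}, Reject strings end in {0,1}; accept={2}.

states=3 start=0 accept={2} delta: 0a->0 0b->0 0c->1 1a->0 1b->0 1c->2 2a->2 2b->2 2c->2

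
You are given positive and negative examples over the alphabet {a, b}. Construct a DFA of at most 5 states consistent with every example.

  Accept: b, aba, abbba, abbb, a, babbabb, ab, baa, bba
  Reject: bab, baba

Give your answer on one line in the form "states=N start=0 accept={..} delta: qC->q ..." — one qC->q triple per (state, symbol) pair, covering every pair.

Grow the machine one transition at a time. Run the examples from 0; the earliest place one falls off (shortest prefix, ties alphabetical) gets sent to the lowest-numbered state that keeps every Accept/Reject pair distinguishable — a pair clashes when both reach the same state with identical unread suffix — and to a fresh state only if none does.
a: 0a undefined. 0a->0: ok.
b: 0b undefined. 0b->0: no, b/bab meet in 0. Open state 1: 0b->1.
ba: 1a undefined. 1a->0: no, b/bab meet in 1. 1a->1: no, bba/baba meet in 1 with "ba" left. Open state 2: 1a->2.
bb: 1b undefined. 1b->0: ok.
baa: 2a undefined. 2a->0: ok.
bab: 2b undefined. 2b->0: no, a/bab meet in 0. 2b->1: no, b/bab meet in 1. 2b->2: no, aba/bab meet in 2. Open state 3: 2b->3.
baba: 3a undefined. 3a->0: no, a/baba meet in 0. 3a->1: no, b/baba meet in 1. 3a->2: no, aba/baba meet in 2. 3a->3: ok.
babb: 3b undefined. 3b->0: ok.
All examples now run through 4 states with every (state, symbol) defined. Accept strings end in {0,1,2}, Reject strings end in {3}; accept={0,1,2}.

states=4 start=0 accept={0,1,2} delta: 0a->0 0b->1 1a->2 1b->0 2a->0 2b->3 3a->3 3b->0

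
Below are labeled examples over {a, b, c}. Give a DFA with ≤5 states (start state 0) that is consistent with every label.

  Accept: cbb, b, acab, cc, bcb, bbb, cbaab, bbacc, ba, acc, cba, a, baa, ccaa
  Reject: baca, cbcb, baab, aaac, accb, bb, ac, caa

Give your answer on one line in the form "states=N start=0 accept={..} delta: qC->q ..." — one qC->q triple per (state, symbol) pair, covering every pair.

Grow the machine one transition at a time. Run the examples from 0; the earliest place one falls off (shortest prefix, ties alphabetical) gets sent to the lowest-numbered state that keeps every Accept/Reject pair distinguishable — a pair clashes when both reach the same state with identical unread suffix — and to a fresh state only if none does.
a: 0a undefined. 0a->0: ok.
b: 0b undefined. 0b->0: no, b/baab meet in 0. Open state 1: 0b->1.
c: 0c undefined. 0c->0: no, cbb/bb meet in 1 with "b" left. 0c->1: no, b/aaac meet in 1. Open state 2: 0c->2.
ba: 1a undefined. 1a->0: no, b/baab meet in 1. 1a->1: ok.
bb: 1b undefined. 1b->0: no, a/baab meet in 0. 1b->1: no, b/baab meet in 1. 1b->2: ok.
bc: 1c undefined. 1c->0: no, a/baca meet in 0. 1c->1: no, b/baca meet in 1. 1c->2: ok.
ca: 2a undefined. 2a->0: no, a/baca meet in 0. 2a->1: no, b/baca meet in 1. 2a->2: ok.
cb: 2b undefined. 2b->0: no, acab/cbcb meet in 0. 2b->1: no, cbb/baca meet in 2. 2b->2: no, cbb/baca meet in 2. Open state 3: 2b->3.
cc: 2c undefined. 2c->0: no, b/accb meet in 1. 2c->1: no, bbacc/baca meet in 2. 2c->2: no, acab/accb meet in 3. 2c->3: no, cbb/accb meet in 3 with "b" left. Open state 4: 2c->4.
cba: 3a undefined. 3a->0: ok.
cbb: 3b undefined. 3b->0: ok.
cbc: 3c undefined. 3c->0: no, b/cbcb meet in 1. 3c->1: ok.
cca: 4a undefined. 4a->0: ok.
accb: 4b undefined. 4b->0: no, cbb/accb meet in 0. 4b->1: no, b/accb meet in 1. 4b->2: ok.
bbacc: 4c undefined. 4c->0: ok.
All examples now run through 5 states with every (state, symbol) defined. Accept strings end in {0,1,3,4}, Reject strings end in {2}; accept={0,1,3,4}.

states=5 start=0 accept={0,1,3,4} delta: 0a->0 0b->1 0c->2 1a->1 1b->2 1c->2 2a->2 2b->3 2c->4 3a->0 3b->0 3c->1 4a->0 4b->2 4c->0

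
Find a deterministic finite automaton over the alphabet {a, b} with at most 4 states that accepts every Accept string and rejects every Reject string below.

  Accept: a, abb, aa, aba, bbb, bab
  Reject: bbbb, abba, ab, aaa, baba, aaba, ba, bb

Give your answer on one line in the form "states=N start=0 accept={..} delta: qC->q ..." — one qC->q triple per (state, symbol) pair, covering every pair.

states=4 start=0 accept={1,2} delta: 0a->1 0b->2 1a->2 1b->0 2a->0 2b->3 3a->0 3b->1

Grow the machine one transition at a time. Run the examples from 0; the earliest place one falls off (shortest prefix, ties alphabetical) gets sent to the lowest-numbered state that keeps every Accept/Reject pair distinguishable — a pair clashes when both reach the same state with identical unread suffix — and to a fresh state only if none does.
a: 0a undefined. 0a->0: no, a/aaa meet in 0. Open state 1: 0a->1.
b: 0b undefined. 0b->0: no, a/ba meet in 1. 0b->1: no, aa/ba meet in 1 with "a" left. Open state 2: 0b->2.
aa: 1a undefined. 1a->0: no, a/aaa meet in 1. 1a->1: no, a/aaa meet in 1. 1a->2: ok.
ab: 1b undefined. 1b->0: ok.
ba: 2a undefined. 2a->0: ok.
bb: 2b undefined. 2b->0: no, a/aaba meet in 1. 2b->1: no, a/bb meet in 1. 2b->2: no, abb/bbbb meet in 2. Open state 3: 2b->3.
bbb: 3b undefined. 3b->0: no, abb/bbbb meet in 2. 3b->1: ok.
aaba: 3a undefined. 3a->0: ok.
All examples now run through 4 states with every (state, symbol) defined. Accept strings end in {1,2}, Reject strings end in {0,3}; accept={1,2}.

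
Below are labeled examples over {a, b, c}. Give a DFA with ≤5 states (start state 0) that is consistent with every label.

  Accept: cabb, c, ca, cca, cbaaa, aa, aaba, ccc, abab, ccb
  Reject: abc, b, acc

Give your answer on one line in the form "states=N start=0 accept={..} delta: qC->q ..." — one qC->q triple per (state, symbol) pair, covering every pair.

Fold the examples into a partial DFA from state 0: repeatedly fix the first undefined (state, symbol) met by the shortest-then-alphabetical prefix, trying targets in increasing order and rejecting any under which an Accept and a Reject string meet in one state with the same remainder; add a state when all current targets are rejected. Accepting states are where Accept strings end.
a: 0a undefined. 0a->0: ok.
b: 0b undefined. 0b->0: no, c/abc meet in 0 with "c" left. Open state 1: 0b->1.
c: 0c undefined. 0c->0: no, c/acc meet in 0. 0c->1: no, c/b meet in 1. Open state 2: 0c->2.
ca: 2a undefined. 2a->0: ok.
cb: 2b undefined. 2b->0: ok.
cc: 2c undefined. 2c->0: no, ca/acc meet in 0. 2c->1: no, ccc/abc meet in 1 with "c" left. 2c->2: no, c/acc meet in 2. Open state 3: 2c->3.
aba: 1a undefined. 1a->0: no, abab/b meet in 1. 1a->1: no, aaba/b meet in 1. 1a->2: ok.
abc: 1c undefined. 1c->0: no, ca/abc meet in 0. 1c->1: ok.
cca: 3a undefined. 3a->0: ok.
ccb: 3b undefined. 3b->0: ok.
ccc: 3c undefined. 3c->0: ok.
cabb: 1b undefined. 1b->0: ok.
All examples now run through 4 states with every (state, symbol) defined. Accept strings end in {0,2}, Reject strings end in {1,3}; accept={0,2}.

states=4 start=0 accept={0,2} delta: 0a->0 0b->1 0c->2 1a->2 1b->0 1c->1 2a->0 2b->0 2c->3 3a->0 3b->0 3c->0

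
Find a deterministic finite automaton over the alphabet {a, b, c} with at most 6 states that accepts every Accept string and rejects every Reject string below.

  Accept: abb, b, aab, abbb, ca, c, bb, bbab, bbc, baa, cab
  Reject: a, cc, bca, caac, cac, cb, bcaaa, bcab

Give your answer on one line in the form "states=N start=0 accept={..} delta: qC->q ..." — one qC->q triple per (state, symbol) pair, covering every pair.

Fold the examples into a partial DFA from state 0: repeatedly fix the first undefined (state, symbol) met by the shortest-then-alphabetical prefix, trying targets in increasing order and rejecting any under which an Accept and a Reject string meet in one state with the same remainder; add a state when all current targets are rejected. Accepting states are where Accept strings end.
a: 0a undefined. 0a->0: ok.
b: 0b undefined. 0b->0: no, abb/a meet in 0. Open state 1: 0b->1.
c: 0c undefined. 0c->0: no, b/cb meet in 1. 0c->1: no, abb/cb meet in 1 with "b" left. Open state 2: 0c->2.
ba: 1a undefined. 1a->0: no, baa/a meet in 0. 1a->1: ok.
bb: 1b undefined. 1b->0: no, abb/a meet in 0. 1b->1: ok.
bc: 1c undefined. 1c->0: no, abb/bcab meet in 1. 1c->1: no, abb/bca meet in 1. 1c->2: no, ca/bca meet in 2 with "a" left. Open state 3: 1c->3.
ca: 2a undefined. 2a->0: no, ca/a meet in 0. 2a->1: no, bbc/caac meet in 3. 2a->2: no, cab/cb meet in 2 with "b" left. 2a->3: ok.
cb: 2b undefined. 2b->0: ok.
cc: 2c undefined. 2c->0: ok.
bca: 3a undefined. 3a->0: no, abb/bcab meet in 1. 3a->1: no, abb/bca meet in 1. 3a->2: no, c/bca meet in 2. 3a->3: no, ca/bca meet in 3. Open state 4: 3a->4.
cab: 3b undefined. 3b->0: no, cab/a meet in 0. 3b->1: ok.
cac: 3c undefined. 3c->0: ok.
bcaa: 4a undefined. 4a->0: ok.
bcab: 4b undefined. 4b->0: ok.
caac: 4c undefined. 4c->0: ok.
All examples now run through 5 states with every (state, symbol) defined. Accept strings end in {1,2,3}, Reject strings end in {0,4}; accept={1,2,3}.

states=5 start=0 accept={1,2,3} delta: 0a->0 0b->1 0c->2 1a->1 1b->1 1c->3 2a->3 2b->0 2c->0 3a->4 3b->1 3c->0 4a->0 4b->0 4c->0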